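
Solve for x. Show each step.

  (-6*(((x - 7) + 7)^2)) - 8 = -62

Step 1. [(-6*(((x - 7) + 7)^2)) - 8 = -62] -8 is outermost — add 8 both sides. So sub: -6*(((x - 7) + 7)^2) = -54.
Step 2. [-6*(((x - 7) + 7)^2) = -54] -6 out front; divide by -6. So div: ((x - 7) + 7)^2 = 9.
Step 3. [((x - 7) + 7)^2 = 9] 9 ≥ 0, LHS is (·)² — take ±√, so sqrt: (x - 7) + 7 = 3 or -3.
Step 4. [(x - 7) + 7 = 3 or -3] +7 is outermost — subtract 7 both sides ⇒ sub: x - 7 = -4 or -10.
Step 5. [x - 7 = -4 or -10] 7 comes off first (add 7) ⇒ sub: x = 3 or -3.

Answer: x ∈ {-3, 3}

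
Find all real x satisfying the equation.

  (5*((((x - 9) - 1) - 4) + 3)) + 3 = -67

Step 1. [(5*((((x - 9) - 1) - 4) + 3)) + 3 = -67] peel the +3: subtract 3 from each side. So sub: 5*((((x - 9) - 1) - 4) + 3) = -70.
Step 2. [5*((((x - 9) - 1) - 4) + 3) = -70] 5·(inner) — divide through by 5. So div: (((x - 9) - 1) - 4) + 3 = -14.
Step 3. [(((x - 9) - 1) - 4) + 3 = -14] the outer +3 inverts by subtracting 3, so sub: ((x - 9) - 1) - 4 = -17.
Step 4. [((x - 9) - 1) - 4 = -17] add 4: x sits inside (… - 4), so sub: (x - 9) - 1 = -13.
Step 5. [(x - 9) - 1 = -13] add 1: x sits inside (… - 1), so sub: x - 9 = -12.
Step 6. [x - 9 = -12] peel the -9: add 9 from each side, so sub: x = -3.

Answer: x ∈ {-3}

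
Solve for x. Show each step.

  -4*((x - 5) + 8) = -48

Step 1. [-4*((x - 5) + 8) = -48] -4 out front; divide by -4 ⇒ div: (x - 5) + 8 = 12.
Step 2. [(x - 5) + 8 = 12] the outer +8 inverts by subtracting 8. So sub: x - 5 = 4.
Step 3. [x - 5 = 4] add 5: x sits inside (… - 5) ⇒ sub: x = 9.

Answer: x ∈ {9}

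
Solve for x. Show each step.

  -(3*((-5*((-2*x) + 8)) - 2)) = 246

Step 1. [-(3*((-5*((-2*x) + 8)) - 2)) = 246] leading − — multiply by −1 ⇒ neg: 3*((-5*((-2*x) + 8)) - 2) = -246.
Step 2. [3*((-5*((-2*x) + 8)) - 2) = -246] 3·(inner) — divide through by 3. So div: (-5*((-2*x) + 8)) - 2 = -82.
Step 3. [(-5*((-2*x) + 8)) - 2 = -82] the outer -2 inverts by adding 2. So sub: -5*((-2*x) + 8) = -80.
Step 4. [-5*((-2*x) + 8) = -80] leading coefficient -5: divide by -5, so div: (-2*x) + 8 = 16.
Step 5. [(-2*x) + 8 = 16] -2 divides every term; factor it out. So factor: x - 4 = -8.
Step 6. [x - 4 = -8] add 4: x sits inside (… - 4). So sub: x = -4.

Answer: x ∈ {-4}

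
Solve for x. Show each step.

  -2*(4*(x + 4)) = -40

Step 1. [-2*(4*(x + 4)) = -40] leading coefficient -2: divide by -2. So div: 4*(x + 4) = 20.
Step 2. [4*(x + 4) = 20] 4 out front; divide by 4, so div: x + 4 = 5.
Step 3. [x + 4 = 5] the outer +4 inverts by subtracting 4. So sub: x = 1.

Answer: x ∈ {1}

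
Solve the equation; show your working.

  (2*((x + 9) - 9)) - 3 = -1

Step 1. [(2*((x + 9) - 9)) - 3 = -1] add 3: x sits inside (… - 3), so sub: 2*((x + 9) - 9) = 2.
Step 2. [2*((x + 9) - 9) = 2] LHS = 2·(…); ÷2 both sides ⇒ div: (x + 9) - 9 = 1.
Step 3. [(x + 9) - 9 = 1] add 9: x sits inside (… - 9), so sub: x + 9 = 10.
Step 4. [x + 9 = 10] the outer +9 inverts by subtracting 9 ⇒ sub: x = 1.

Answer: x ∈ {1}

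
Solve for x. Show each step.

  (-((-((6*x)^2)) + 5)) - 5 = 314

Step 1. [(-((-((6*x)^2)) + 5)) - 5 = 314] the outer -5 inverts by adding 5 ⇒ sub: -((-((6*x)^2)) + 5) = 319.
Step 2. [-((-((6*x)^2)) + 5) = 319] flip signs both sides, so neg: (-((6*x)^2)) + 5 = -319.
Step 3. [(-((6*x)^2)) + 5 = -319] peel the +5: subtract 5 from each side. So sub: -((6*x)^2) = -324.
Step 4. [-((6*x)^2) = -324] flip signs both sides, so neg: (6*x)^2 = 324.
Step 5. [(6*x)^2 = 324] √ both sides: 324 ≥ 0 gives two branches ⇒ sqrt: 6*x = 18 or -18.
Step 6. [6*x = 18 or -18] divide by the outer 6 ⇒ div: x = 3 or -3.

Answer: x ∈ {-3, 3}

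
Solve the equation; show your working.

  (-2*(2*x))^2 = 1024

Step 1. [(-2*(2*x))^2 = 1024] √ both sides: 1024 ≥ 0 gives two branches, so sqrt: -2*(2*x) = 32 or -32.
Step 2. [-2*(2*x) = 32 or -32] LHS = -2·(…); ÷-2 both sides ⇒ div: 2*x = -16 or 16.
Step 3. [2*x = -16 or 16] divide by the outer 2 ⇒ div: x = -8 or 8.

Answer: x ∈ {-8, 8}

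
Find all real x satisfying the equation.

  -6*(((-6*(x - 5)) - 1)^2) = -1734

Step 1. [-6*(((-6*(x - 5)) - 1)^2) = -1734] leading coefficient -6: divide by -6. So div: ((-6*(x - 5)) - 1)^2 = 289.
Step 2. [((-6*(x - 5)) - 1)^2 = 289] √ both sides: 289 ≥ 0 gives two branches, so sqrt: (-6*(x - 5)) - 1 = 17 or -17.
Step 3. [(-6*(x - 5)) - 1 = 17 or -17] add 1: x sits inside (… - 1) ⇒ sub: -6*(x - 5) = 18 or -16.
Step 4. [-6*(x - 5) = 18 or -16] -6·(inner) — divide through by -6 ⇒ div: x - 5 = -3 or 8/3.
Step 5. [x - 5 = -3 or 8/3] the outer -5 inverts by adding 5 ⇒ sub: x = 2 or 23/3.

Answer: x ∈ {2, 23/3}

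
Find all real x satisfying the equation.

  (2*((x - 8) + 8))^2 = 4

Step 1. [(2*((x - 8) + 8))^2 = 4] LHS squared, RHS 4 ≥ 0: apply √ (±), so sqrt: 2*((x - 8) + 8) = 2 or -2.
Step 2. [2*((x - 8) + 8) = 2 or -2] 2·(inner) — divide through by 2. So div: (x - 8) + 8 = 1 or -1.
Step 3. [(x - 8) + 8 = 1 or -1] 8 comes off first (subtract 8), so sub: x - 8 = -7 or -9.
Step 4. [x - 8 = -7 or -9] the outer -8 inverts by adding 8 ⇒ sub: x = 1 or -1.

Answer: x ∈ {-1, 1}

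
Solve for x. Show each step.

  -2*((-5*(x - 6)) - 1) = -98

Step 1. [-2*((-5*(x - 6)) - 1) = -98] -2·(inner) — divide through by -2. So div: (-5*(x - 6)) - 1 = 49.
Step 2. [(-5*(x - 6)) - 1 = 49] add 1: x sits inside (… - 1), so sub: -5*(x - 6) = 50.
Step 3. [-5*(x - 6) = 50] -5·(inner) — divide through by -5, so div: x - 6 = -10.
Step 4. [x - 6 = -10] peel the -6: add 6 from each side, so sub: x = -4.

Answer: x ∈ {-4}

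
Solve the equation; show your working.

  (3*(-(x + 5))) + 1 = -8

Step 1. [(3*(-(x + 5))) + 1 = -8] subtract 1: x sits inside (… + 1) ⇒ sub: 3*(-(x + 5)) = -9.
Step 2. [3*(-(x + 5)) = -9] leading coefficient 3: divide by 3 ⇒ div: -(x + 5) = -3.
Step 3. [-(x + 5) = -3] flip signs both sides, so neg: x + 5 = 3.
Step 4. [x + 5 = 3] subtract 5: x sits inside (… + 5). So sub: x = -2.

Answer: x ∈ {-2}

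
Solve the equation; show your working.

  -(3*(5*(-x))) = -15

Step 1. [-(3*(5*(-x))) = -15] LHS negated; negate both sides, so neg: 3*(5*(-x)) = 15.
Step 2. [3*(5*(-x)) = 15] LHS = 3·(…); ÷3 both sides, so div: 5*(-x) = 5.
Step 3. [5*(-x) = 5] LHS = 5·(…); ÷5 both sides. So div: -x = 1.
Step 4. [-x = 1] flip signs both sides, so neg: x = -1.

Answer: x ∈ {-1}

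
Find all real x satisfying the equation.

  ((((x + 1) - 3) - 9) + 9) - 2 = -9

Step 1. [((((x + 1) - 3) - 9) + 9) - 2 = -9] -2 is outermost — add 2 both sides. So sub: (((x + 1) - 3) - 9) + 9 = -7.
Step 2. [(((x + 1) - 3) - 9) + 9 = -7] subtract 9: x sits inside (… + 9). So sub: ((x + 1) - 3) - 9 = -16.
Step 3. [((x + 1) - 3) - 9 = -16] the outer -9 inverts by adding 9. So sub: (x + 1) - 3 = -7.
Step 4. [(x + 1) - 3 = -7] -3 is outermost — add 3 both sides. So sub: x + 1 = -4.
Step 5. [x + 1 = -4] peel the +1: subtract 1 from each side. So sub: x = -5.

Answer: x ∈ {-5}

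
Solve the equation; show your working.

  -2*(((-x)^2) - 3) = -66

Step 1. [-2*(((-x)^2) - 3) = -66] leading coefficient -2: divide by -2, so div: ((-x)^2) - 3 = 33.
Step 2. [((-x)^2) - 3 = 33] the outer -3 inverts by adding 3 ⇒ sub: (-x)^2 = 36.
Step 3. [(-x)^2 = 36] LHS squared, RHS 36 ≥ 0: apply √ (±). So sqrt: -x = 6 or -6.
Step 4. [-x = 6 or -6] LHS negated; negate both sides, so neg: x = -6 or 6.

Answer: x ∈ {-6, 6}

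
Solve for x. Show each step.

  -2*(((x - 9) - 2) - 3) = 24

Step 1. [-2*(((x - 9) - 2) - 3) = 24] LHS = -2·(…); ÷-2 both sides, so div: ((x - 9) - 2) - 3 = -12.
Step 2. [((x - 9) - 2) - 3 = -12] add 3: x sits inside (… - 3), so sub: (x - 9) - 2 = -9.
Step 3. [(x - 9) - 2 = -9] 2 comes off first (add 2), so sub: x - 9 = -7.
Step 4. [x - 9 = -7] the outer -9 inverts by adding 9. So sub: x = 2.

Answer: x ∈ {2}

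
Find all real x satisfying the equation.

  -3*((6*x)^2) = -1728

Step 1. [-3*((6*x)^2) = -1728] -3 out front; divide by -3. So div: (6*x)^2 = 576.
Step 2. [(6*x)^2 = 576] √ both sides: 576 ≥ 0 gives two branches, so sqrt: 6*x = 24 or -24.
Step 3. [6*x = 24 or -24] leading coefficient 6: divide by 6 ⇒ div: x = 4 or -4.

Answer: x ∈ {-4, 4}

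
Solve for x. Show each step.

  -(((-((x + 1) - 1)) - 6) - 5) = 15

Step 1. [-(((-((x + 1) - 1)) - 6) - 5) = 15] flip signs both sides, so neg: ((-((x + 1) - 1)) - 6) - 5 = -15.
Step 2. [((-((x + 1) - 1)) - 6) - 5 = -15] peel the -5: add 5 from each side ⇒ sub: (-((x + 1) - 1)) - 6 = -10.
Step 3. [(-((x + 1) - 1)) - 6 = -10] -6 is outermost — add 6 both sides ⇒ sub: -((x + 1) - 1) = -4.
Step 4. [-((x + 1) - 1) = -4] LHS negated; negate both sides, so neg: (x + 1) - 1 = 4.
Step 5. [(x + 1) - 1 = 4] -1 is outermost — add 1 both sides, so sub: x + 1 = 5.
Step 6. [x + 1 = 5] +1 is outermost — subtract 1 both sides, so sub: x = 4.

Answer: x ∈ {4}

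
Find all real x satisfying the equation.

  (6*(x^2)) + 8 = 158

Step 1. [(6*(x^2)) + 8 = 158] 8 comes off first (subtract 8). So sub: 6*(x^2) = 150.
Step 2. [6*(x^2) = 150] 6·(inner) — divide through by 6. So div: x^2 = 25.
Step 3. [x^2 = 25] √ both sides: 25 ≥ 0 gives two branches. So sqrt: x = 5 or -5.

Answer: x ∈ {-5, 5}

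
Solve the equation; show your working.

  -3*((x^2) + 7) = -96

Step 1. [-3*((x^2) + 7) = -96] leading coefficient -3: divide by -3, so div: (x^2) + 7 = 32.
Step 2. [(x^2) + 7 = 32] the outer +7 inverts by subtracting 7. So sub: x^2 = 25.
Step 3. [x^2 = 25] √ both sides: 25 ≥ 0 gives two branches. So sqrt: x = 5 or -5.

Answer: x ∈ {-5, 5}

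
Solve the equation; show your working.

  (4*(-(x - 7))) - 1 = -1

Step 1. [(4*(-(x - 7))) - 1 = -1] -1 is outermost — add 1 both sides, so sub: 4*(-(x - 7)) = 0.
Step 2. [4*(-(x - 7)) = 0] 4·(inner) — divide through by 4. So div: -(x - 7) = 0.
Step 3. [-(x - 7) = 0] LHS negated; negate both sides ⇒ neg: x - 7 = 0.
Step 4. [x - 7 = 0] -7 is outermost — add 7 both sides, so sub: x = 7.

Answer: x ∈ {7}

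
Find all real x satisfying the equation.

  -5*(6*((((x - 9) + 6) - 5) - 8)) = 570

Step 1. [-5*(6*((((x - 9) + 6) - 5) - 8)) = 570] -5 out front; divide by -5. So div: 6*((((x - 9) + 6) - 5) - 8) = -114.
Step 2. [6*((((x - 9) + 6) - 5) - 8) = -114] leading coefficient 6: divide by 6, so div: (((x - 9) + 6) - 5) - 8 = -19.
Step 3. [(((x - 9) + 6) - 5) - 8 = -19] -8 is outermost — add 8 both sides, so sub: ((x - 9) + 6) - 5 = -11.
Step 4. [((x - 9) + 6) - 5 = -11] peel the -5: add 5 from each side ⇒ sub: (x - 9) + 6 = -6.
Step 5. [(x - 9) + 6 = -6] subtract 6: x sits inside (… + 6), so sub: x - 9 = -12.
Step 6. [x - 9 = -12] peel the -9: add 9 from each side. So sub: x = -3.

Answer: x ∈ {-3}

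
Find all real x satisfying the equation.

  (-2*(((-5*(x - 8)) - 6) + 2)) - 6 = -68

Step 1. [(-2*(((-5*(x - 8)) - 6) + 2)) - 6 = -68] -2 divides every term; factor it out, so factor: (((-5*(x - 8)) - 6) + 2) + 3 = 34.
Step 2. [(((-5*(x - 8)) - 6) + 2) + 3 = 34] 3 comes off first (subtract 3). So sub: ((-5*(x - 8)) - 6) + 2 = 31.
Step 3. [((-5*(x - 8)) - 6) + 2 = 31] 2 comes off first (subtract 2), so sub: (-5*(x - 8)) - 6 = 29.
Step 4. [(-5*(x - 8)) - 6 = 29] peel the -6: add 6 from each side, so sub: -5*(x - 8) = 35.
Step 5. [-5*(x - 8) = 35] -5·(inner) — divide through by -5 ⇒ div: x - 8 = -7.
Step 6. [x - 8 = -7] peel the -8: add 8 from each side, so sub: x = 1.

Answer: x ∈ {1}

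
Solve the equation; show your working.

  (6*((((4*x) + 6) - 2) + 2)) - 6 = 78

Step 1. [(6*((((4*x) + 6) - 2) + 2)) - 6 = 78] -6 is outermost — add 6 both sides ⇒ sub: 6*((((4*x) + 6) - 2) + 2) = 84.
Step 2. [6*((((4*x) + 6) - 2) + 2) = 84] 6 out front; divide by 6. So div: (((4*x) + 6) - 2) + 2 = 14.
Step 3. [(((4*x) + 6) - 2) + 2 = 14] peel the +2: subtract 2 from each side ⇒ sub: ((4*x) + 6) - 2 = 12.
Step 4. [((4*x) + 6) - 2 = 12] add 2: x sits inside (… - 2), so sub: (4*x) + 6 = 14.
Step 5. [(4*x) + 6 = 14] 6 comes off first (subtract 6) ⇒ sub: 4*x = 8.
Step 6. [4*x = 8] leading coefficient 4: divide by 4. So div: x = 2.

Answer: x ∈ {2}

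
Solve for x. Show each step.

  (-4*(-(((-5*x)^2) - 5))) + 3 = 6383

Step 1. [(-4*(-(((-5*x)^2) - 5))) + 3 = 6383] the outer +3 inverts by subtracting 3, so sub: -4*(-(((-5*x)^2) - 5)) = 6380.
Step 2. [-4*(-(((-5*x)^2) - 5)) = 6380] leading coefficient -4: divide by -4, so div: -(((-5*x)^2) - 5) = -1595.
Step 3. [-(((-5*x)^2) - 5) = -1595] flip signs both sides. So neg: ((-5*x)^2) - 5 = 1595.
Step 4. [((-5*x)^2) - 5 = 1595] 5 comes off first (add 5), so sub: (-5*x)^2 = 1600.
Step 5. [(-5*x)^2 = 1600] √ both sides: 1600 ≥ 0 gives two branches, so sqrt: -5*x = 40 or -40.
Step 6. [-5*x = 40 or -40] -5·(inner) — divide through by -5 ⇒ div: x = -8 or 8.

Answer: x ∈ {-8, 8}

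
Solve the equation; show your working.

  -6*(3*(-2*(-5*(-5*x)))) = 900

Step 1. [-6*(3*(-2*(-5*(-5*x)))) = 900] -6·(inner) — divide through by -6, so div: 3*(-2*(-5*(-5*x))) = -150.
Step 2. [3*(-2*(-5*(-5*x))) = -150] 3 out front; divide by 3, so div: -2*(-5*(-5*x)) = -50.
Step 3. [-2*(-5*(-5*x)) = -50] -2 out front; divide by -2, so div: -5*(-5*x) = 25.
Step 4. [-5*(-5*x) = 25] leading coefficient -5: divide by -5 ⇒ div: -5*x = -5.
Step 5. [-5*x = -5] -5·(inner) — divide through by -5, so div: x = 1.

Answer: x ∈ {1}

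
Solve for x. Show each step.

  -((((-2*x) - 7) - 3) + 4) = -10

Step 1. [-((((-2*x) - 7) - 3) + 4) = -10] flip signs both sides, so neg: (((-2*x) - 7) - 3) + 4 = 10.
Step 2. [(((-2*x) - 7) - 3) + 4 = 10] 4 comes off first (subtract 4), so sub: ((-2*x) - 7) - 3 = 6.
Step 3. [((-2*x) - 7) - 3 = 6] the outer -3 inverts by adding 3. So sub: (-2*x) - 7 = 9.
Step 4. [(-2*x) - 7 = 9] the outer -7 inverts by adding 7, so sub: -2*x = 16.
Step 5. [-2*x = 16] leading coefficient -2: divide by -2, so div: x = -8.

Answer: x ∈ {-8}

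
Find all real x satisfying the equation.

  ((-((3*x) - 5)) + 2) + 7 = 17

Step 1. [((-((3*x) - 5)) + 2) + 7 = 17] +7 is outermost — subtract 7 both sides ⇒ sub: (-((3*x) - 5)) + 2 = 10.
Step 2. [(-((3*x) - 5)) + 2 = 10] the outer +2 inverts by subtracting 2. So sub: -((3*x) - 5) = 8.
Step 3. [-((3*x) - 5) = 8] leading − — multiply by −1, so neg: (3*x) - 5 = -8.
Step 4. [(3*x) - 5 = -8] add 5: x sits inside (… - 5). So sub: 3*x = -3.
Step 5. [3*x = -3] 3·(inner) — divide through by 3. So div: x = -1.

Answer: x ∈ {-1}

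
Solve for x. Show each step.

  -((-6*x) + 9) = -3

Step 1. [-((-6*x) + 9) = -3] flip signs both sides. So neg: (-6*x) + 9 = 3.
Step 2. [(-6*x) + 9 = 3] subtract 9: x sits inside (… + 9) ⇒ sub: -6*x = -6.
Step 3. [-6*x = -6] leading coefficient -6: divide by -6. So div: x = 1.

Answer: x ∈ {1}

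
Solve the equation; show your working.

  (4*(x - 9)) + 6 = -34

Step 1. [(4*(x - 9)) + 6 = -34] +6 is outermost — subtract 6 both sides. So sub: 4*(x - 9) = -40.
Step 2. [4*(x - 9) = -40] 4·(inner) — divide through by 4, so div: x - 9 = -10.
Step 3. [x - 9 = -10] peel the -9: add 9 from each side. So sub: x = -1.

Answer: x ∈ {-1}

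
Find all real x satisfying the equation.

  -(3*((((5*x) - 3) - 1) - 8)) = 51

Step 1. [-(3*((((5*x) - 3) - 1) - 8)) = 51] LHS negated; negate both sides, so neg: 3*((((5*x) - 3) - 1) - 8) = -51.
Step 2. [3*((((5*x) - 3) - 1) - 8) = -51] divide by the outer 3 ⇒ div: (((5*x) - 3) - 1) - 8 = -17.
Step 3. [(((5*x) - 3) - 1) - 8 = -17] peel the -8: add 8 from each side, so sub: ((5*x) - 3) - 1 = -9.
Step 4. [((5*x) - 3) - 1 = -9] the outer -1 inverts by adding 1 ⇒ sub: (5*x) - 3 = -8.
Step 5. [(5*x) - 3 = -8] -3 is outermost — add 3 both sides, so sub: 5*x = -5.
Step 6. [5*x = -5] 5 out front; divide by 5, so div: x = -1.

Answer: x ∈ {-1}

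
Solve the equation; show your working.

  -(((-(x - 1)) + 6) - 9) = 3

Step 1. [-(((-(x - 1)) + 6) - 9) = 3] flip signs both sides, so neg: ((-(x - 1)) + 6) - 9 = -3.
Step 2. [((-(x - 1)) + 6) - 9 = -3] add 9: x sits inside (… - 9). So sub: (-(x - 1)) + 6 = 6.
Step 3. [(-(x - 1)) + 6 = 6] subtract 6: x sits inside (… + 6) ⇒ sub: -(x - 1) = 0.
Step 4. [-(x - 1) = 0] flip signs both sides. So neg: x - 1 = 0.
Step 5. [x - 1 = 0] the outer -1 inverts by adding 1. So sub: x = 1.

Answer: x ∈ {1}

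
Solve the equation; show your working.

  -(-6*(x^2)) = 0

Step 1. [-(-6*(x^2)) = 0] LHS negated; negate both sides. So neg: -6*(x^2) = 0.
Step 2. [-6*(x^2) = 0] leading coefficient -6: divide by -6 ⇒ div: x^2 = 0.
Step 3. [x^2 = 0] LHS squared, RHS 0 ≥ 0: apply √ (±), so sqrt: x = 0.

Answer: x ∈ {0}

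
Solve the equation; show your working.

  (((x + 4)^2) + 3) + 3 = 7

Step 1. [(((x + 4)^2) + 3) + 3 = 7] +3 is outermost — subtract 3 both sides. So sub: ((x + 4)^2) + 3 = 4.
Step 2. [((x + 4)^2) + 3 = 4] the outer +3 inverts by subtracting 3. So sub: (x + 4)^2 = 1.
Step 3. [(x + 4)^2 = 1] √ both sides: 1 ≥ 0 gives two branches. So sqrt: x + 4 = 1 or -1.
Step 4. [x + 4 = 1 or -1] subtract 4: x sits inside (… + 4) ⇒ sub: x = -3 or -5.

Answer: x ∈ {-5, -3}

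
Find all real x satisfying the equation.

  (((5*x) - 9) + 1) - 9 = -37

Step 1. [(((5*x) - 9) + 1) - 9 = -37] the outer -9 inverts by adding 9 ⇒ sub: ((5*x) - 9) + 1 = -28.
Step 2. [((5*x) - 9) + 1 = -28] subtract 1: x sits inside (… + 1), so sub: (5*x) - 9 = -29.
Step 3. [(5*x) - 9 = -29] the outer -9 inverts by adding 9. So sub: 5*x = -20.
Step 4. [5*x = -20] divide by the outer 5. So div: x = -4.

Answer: x ∈ {-4}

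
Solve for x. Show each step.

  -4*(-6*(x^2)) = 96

Step 1. [-4*(-6*(x^2)) = 96] divide by the outer -4, so div: -6*(x^2) = -24.
Step 2. [-6*(x^2) = -24] LHS = -6·(…); ÷-6 both sides, so div: x^2 = 4.
Step 3. [x^2 = 4] √ both sides: 4 ≥ 0 gives two branches. So sqrt: x = 2 or -2.

Answer: x ∈ {-2, 2}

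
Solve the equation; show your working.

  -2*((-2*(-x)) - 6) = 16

Step 1. [-2*((-2*(-x)) - 6) = 16] divide by the outer -2 ⇒ div: (-2*(-x)) - 6 = -8.
Step 2. [(-2*(-x)) - 6 = -8] add 6: x sits inside (… - 6). So sub: -2*(-x) = -2.
Step 3. [-2*(-x) = -2] leading coefficient -2: divide by -2 ⇒ div: -x = 1.
Step 4. [-x = 1] flip signs both sides. So neg: x = -1.

Answer: x ∈ {-1}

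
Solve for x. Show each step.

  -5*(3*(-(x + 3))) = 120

Step 1. [-5*(3*(-(x + 3))) = 120] -5 out front; divide by -5 ⇒ div: 3*(-(x + 3)) = -24.
Step 2. [3*(-(x + 3)) = -24] 3·(inner) — divide through by 3 ⇒ div: -(x + 3) = -8.
Step 3. [-(x + 3) = -8] LHS negated; negate both sides ⇒ neg: x + 3 = 8.
Step 4. [x + 3 = 8] 3 comes off first (subtract 3), so sub: x = 5.

Answer: x ∈ {5}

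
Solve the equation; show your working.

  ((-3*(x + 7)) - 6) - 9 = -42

Step 1. [((-3*(x + 7)) - 6) - 9 = -42] -9 is outermost — add 9 both sides ⇒ sub: (-3*(x + 7)) - 6 = -33.
Step 2. [(-3*(x + 7)) - 6 = -33] -3 | LHS and -3 | -33: pull -3 out. So factor: (x + 7) + 2 = 11.
Step 3. [(x + 7) + 2 = 11] +2 is outermost — subtract 2 both sides ⇒ sub: x + 7 = 9.
Step 4. [x + 7 = 9] +7 is outermost — subtract 7 both sides, so sub: x = 2.

Answer: x ∈ {2}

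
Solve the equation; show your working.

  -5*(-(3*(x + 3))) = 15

Step 1. [-5*(-(3*(x + 3))) = 15] divide by the outer -5, so div: -(3*(x + 3)) = -3.
Step 2. [-(3*(x + 3)) = -3] flip signs both sides, so neg: 3*(x + 3) = 3.
Step 3. [3*(x + 3) = 3] leading coefficient 3: divide by 3, so div: x + 3 = 1.
Step 4. [x + 3 = 1] subtract 3: x sits inside (… + 3), so sub: x = -2.

Answer: x ∈ {-2}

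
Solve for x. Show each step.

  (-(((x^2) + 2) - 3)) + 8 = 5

Step 1. [(-(((x^2) + 2) - 3)) + 8 = 5] the outer +8 inverts by subtracting 8 ⇒ sub: -(((x^2) + 2) - 3) = -3.
Step 2. [-(((x^2) + 2) - 3) = -3] flip signs both sides, so neg: ((x^2) + 2) - 3 = 3.
Step 3. [((x^2) + 2) - 3 = 3] the outer -3 inverts by adding 3, so sub: (x^2) + 2 = 6.
Step 4. [(x^2) + 2 = 6] the outer +2 inverts by subtracting 2, so sub: x^2 = 4.
Step 5. [x^2 = 4] √ both sides: 4 ≥ 0 gives two branches, so sqrt: x = 2 or -2.

Answer: x ∈ {-2, 2}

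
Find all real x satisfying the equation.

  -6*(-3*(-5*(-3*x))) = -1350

Step 1. [-6*(-3*(-5*(-3*x))) = -1350] divide by the outer -6, so div: -3*(-5*(-3*x)) = 225.
Step 2. [-3*(-5*(-3*x)) = 225] -3 out front; divide by -3 ⇒ div: -5*(-3*x) = -75.
Step 3. [-5*(-3*x) = -75] -5 out front; divide by -5. So div: -3*x = 15.
Step 4. [-3*x = 15] divide by the outer -3. So div: x = -5.

Answer: x ∈ {-5}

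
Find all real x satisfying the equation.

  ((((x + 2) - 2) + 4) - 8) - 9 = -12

Step 1. [((((x + 2) - 2) + 4) - 8) - 9 = -12] add 9: x sits inside (… - 9), so sub: (((x + 2) - 2) + 4) - 8 = -3.
Step 2. [(((x + 2) - 2) + 4) - 8 = -3] -8 is outermost — add 8 both sides. So sub: ((x + 2) - 2) + 4 = 5.
Step 3. [((x + 2) - 2) + 4 = 5] 4 comes off first (subtract 4), so sub: (x + 2) - 2 = 1.
Step 4. [(x + 2) - 2 = 1] 2 comes off first (add 2). So sub: x + 2 = 3.
Step 5. [x + 2 = 3] the outer +2 inverts by subtracting 2 ⇒ sub: x = 1.

Answer: x ∈ {1}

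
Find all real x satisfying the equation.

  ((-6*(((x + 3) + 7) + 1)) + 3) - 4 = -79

Step 1. [((-6*(((x + 3) + 7) + 1)) + 3) - 4 = -79] 4 comes off first (add 4) ⇒ sub: (-6*(((x + 3) + 7) + 1)) + 3 = -75.
Step 2. [(-6*(((x + 3) + 7) + 1)) + 3 = -75] +3 is outermost — subtract 3 both sides, so sub: -6*(((x + 3) + 7) + 1) = -78.
Step 3. [-6*(((x + 3) + 7) + 1) = -78] -6·(inner) — divide through by -6 ⇒ div: ((x + 3) + 7) + 1 = 13.
Step 4. [((x + 3) + 7) + 1 = 13] 1 comes off first (subtract 1) ⇒ sub: (x + 3) + 7 = 12.
Step 5. [(x + 3) + 7 = 12] 7 comes off first (subtract 7) ⇒ sub: x + 3 = 5.
Step 6. [x + 3 = 5] +3 is outermost — subtract 3 both sides ⇒ sub: x = 2.

Answer: x ∈ {2}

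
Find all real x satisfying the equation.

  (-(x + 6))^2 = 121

Step 1. [(-(x + 6))^2 = 121] 121 ≥ 0, LHS is (·)² — take ±√ ⇒ sqrt: -(x + 6) = 11 or -11.
Step 2. [-(x + 6) = 11 or -11] leading − — multiply by −1 ⇒ neg: x + 6 = -11 or 11.
Step 3. [x + 6 = -11 or 11] the outer +6 inverts by subtracting 6, so sub: x = -17 or 5.

Answer: x ∈ {-17, 5}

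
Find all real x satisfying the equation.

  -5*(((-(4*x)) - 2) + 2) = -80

Step 1. [-5*(((-(4*x)) - 2) + 2) = -80] leading coefficient -5: divide by -5. So div: ((-(4*x)) - 2) + 2 = 16.
Step 2. [((-(4*x)) - 2) + 2 = 16] subtract 2: x sits inside (… + 2) ⇒ sub: (-(4*x)) - 2 = 14.
Step 3. [(-(4*x)) - 2 = 14] -2 is outermost — add 2 both sides ⇒ sub: -(4*x) = 16.
Step 4. [-(4*x) = 16] leading − — multiply by −1, so neg: 4*x = -16.
Step 5. [4*x = -16] divide by the outer 4, so div: x = -4.

Answer: x ∈ {-4}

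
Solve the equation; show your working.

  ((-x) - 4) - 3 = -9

Step 1. [((-x) - 4) - 3 = -9] add 3: x sits inside (… - 3). So sub: (-x) - 4 = -6.
Step 2. [(-x) - 4 = -6] add 4: x sits inside (… - 4) ⇒ sub: -x = -2.
Step 3. [-x = -2] flip signs both sides ⇒ neg: x = 2.

Answer: x ∈ {2}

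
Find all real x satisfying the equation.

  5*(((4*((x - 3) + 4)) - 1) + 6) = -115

Step 1. [5*(((4*((x - 3) + 4)) - 1) + 6) = -115] 5·(inner) — divide through by 5, so div: ((4*((x - 3) + 4)) - 1) + 6 = -23.
Step 2. [((4*((x - 3) + 4)) - 1) + 6 = -23] peel the +6: subtract 6 from each side. So sub: (4*((x - 3) + 4)) - 1 = -29.
Step 3. [(4*((x - 3) + 4)) - 1 = -29] add 1: x sits inside (… - 1) ⇒ sub: 4*((x - 3) + 4) = -28.
Step 4. [4*((x - 3) + 4) = -28] leading coefficient 4: divide by 4, so div: (x - 3) + 4 = -7.
Step 5. [(x - 3) + 4 = -7] 4 comes off first (subtract 4), so sub: x - 3 = -11.
Step 6. [x - 3 = -11] the outer -3 inverts by adding 3 ⇒ sub: x = -8.

Answer: x ∈ {-8}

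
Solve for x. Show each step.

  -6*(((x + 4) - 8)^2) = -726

Step 1. [-6*(((x + 4) - 8)^2) = -726] leading coefficient -6: divide by -6, so div: ((x + 4) - 8)^2 = 121.
Step 2. [((x + 4) - 8)^2 = 121] √ both sides: 121 ≥ 0 gives two branches. So sqrt: (x + 4) - 8 = 11 or -11.
Step 3. [(x + 4) - 8 = 11 or -11] -8 is outermost — add 8 both sides ⇒ sub: x + 4 = 19 or -3.
Step 4. [x + 4 = 19 or -3] subtract 4: x sits inside (… + 4), so sub: x = 15 or -7.

Answer: x ∈ {-7, 15}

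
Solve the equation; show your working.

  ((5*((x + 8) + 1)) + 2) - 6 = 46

Step 1. [((5*((x + 8) + 1)) + 2) - 6 = 46] 6 comes off first (add 6). So sub: (5*((x + 8) + 1)) + 2 = 52.
Step 2. [(5*((x + 8) + 1)) + 2 = 52] peel the +2: subtract 2 from each side ⇒ sub: 5*((x + 8) + 1) = 50.
Step 3. [5*((x + 8) + 1) = 50] leading coefficient 5: divide by 5. So div: (x + 8) + 1 = 10.
Step 4. [(x + 8) + 1 = 10] +1 is outermost — subtract 1 both sides ⇒ sub: x + 8 = 9.
Step 5. [x + 8 = 9] peel the +8: subtract 8 from each side, so sub: x = 1.

Answer: x ∈ {1}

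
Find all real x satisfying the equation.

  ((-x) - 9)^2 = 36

Step 1. [((-x) - 9)^2 = 36] LHS squared, RHS 36 ≥ 0: apply √ (±) ⇒ sqrt: (-x) - 9 = 6 or -6.
Step 2. [(-x) - 9 = 6 or -6] peel the -9: add 9 from each side. So sub: -x = 15 or 3.
Step 3. [-x = 15 or 3] LHS negated; negate both sides. So neg: x = -15 or -3.

Answer: x ∈ {-15, -3}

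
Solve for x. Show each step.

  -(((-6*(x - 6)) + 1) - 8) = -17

Step 1. [-(((-6*(x - 6)) + 1) - 8) = -17] LHS negated; negate both sides. So neg: ((-6*(x - 6)) + 1) - 8 = 17.
Step 2. [((-6*(x - 6)) + 1) - 8 = 17] 8 comes off first (add 8) ⇒ sub: (-6*(x - 6)) + 1 = 25.
Step 3. [(-6*(x - 6)) + 1 = 25] the outer +1 inverts by subtracting 1 ⇒ sub: -6*(x - 6) = 24.
Step 4. [-6*(x - 6) = 24] -6 out front; divide by -6, so div: x - 6 = -4.
Step 5. [x - 6 = -4] add 6: x sits inside (… - 6), so sub: x = 2.

Answer: x ∈ {2}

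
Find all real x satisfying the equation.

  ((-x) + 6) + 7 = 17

Step 1. [((-x) + 6) + 7 = 17] the outer +7 inverts by subtracting 7 ⇒ sub: (-x) + 6 = 10.
Step 2. [(-x) + 6 = 10] subtract 6: x sits inside (… + 6) ⇒ sub: -x = 4.
Step 3. [-x = 4] leading − — multiply by −1 ⇒ neg: x = -4.

Answer: x ∈ {-4}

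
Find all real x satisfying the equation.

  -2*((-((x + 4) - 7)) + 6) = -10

Step 1. [-2*((-((x + 4) - 7)) + 6) = -10] divide by the outer -2, so div: (-((x + 4) - 7)) + 6 = 5.
Step 2. [(-((x + 4) - 7)) + 6 = 5] 6 comes off first (subtract 6) ⇒ sub: -((x + 4) - 7) = -1.
Step 3. [-((x + 4) - 7) = -1] flip signs both sides. So neg: (x + 4) - 7 = 1.
Step 4. [(x + 4) - 7 = 1] 7 comes off first (add 7) ⇒ sub: x + 4 = 8.
Step 5. [x + 4 = 8] peel the +4: subtract 4 from each side ⇒ sub: x = 4.

Answer: x ∈ {4}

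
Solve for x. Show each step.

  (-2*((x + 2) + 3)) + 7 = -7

Step 1. [(-2*((x + 2) + 3)) + 7 = -7] +7 is outermost — subtract 7 both sides. So sub: -2*((x + 2) + 3) = -14.
Step 2. [-2*((x + 2) + 3) = -14] -2 out front; divide by -2 ⇒ div: (x + 2) + 3 = 7.
Step 3. [(x + 2) + 3 = 7] 3 comes off first (subtract 3) ⇒ sub: x + 2 = 4.
Step 4. [x + 2 = 4] +2 is outermost — subtract 2 both sides. So sub: x = 2.

Answer: x ∈ {2}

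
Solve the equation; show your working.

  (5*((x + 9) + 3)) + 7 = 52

Step 1. [(5*((x + 9) + 3)) + 7 = 52] peel the +7: subtract 7 from each side ⇒ sub: 5*((x + 9) + 3) = 45.
Step 2. [5*((x + 9) + 3) = 45] 5·(inner) — divide through by 5 ⇒ div: (x + 9) + 3 = 9.
Step 3. [(x + 9) + 3 = 9] subtract 3: x sits inside (… + 3) ⇒ sub: x + 9 = 6.
Step 4. [x + 9 = 6] the outer +9 inverts by subtracting 9, so sub: x = -3.

Answer: x ∈ {-3}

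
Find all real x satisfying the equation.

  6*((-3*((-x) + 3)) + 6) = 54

Step 1. [6*((-3*((-x) + 3)) + 6) = 54] 6 out front; divide by 6, so div: (-3*((-x) + 3)) + 6 = 9.
Step 2. [(-3*((-x) + 3)) + 6 = 9] common factor -3 (LHS and 9) — divide through ⇒ factor: ((-x) + 3) - 2 = -3.
Step 3. [((-x) + 3) - 2 = -3] the outer -2 inverts by adding 2. So sub: (-x) + 3 = -1.
Step 4. [(-x) + 3 = -1] the outer +3 inverts by subtracting 3 ⇒ sub: -x = -4.
Step 5. [-x = -4] flip signs both sides. So neg: x = 4.

Answer: x ∈ {4}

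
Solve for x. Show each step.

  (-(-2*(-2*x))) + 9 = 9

Step 1. [(-(-2*(-2*x))) + 9 = 9] subtract 9: x sits inside (… + 9), so sub: -(-2*(-2*x)) = 0.
Step 2. [-(-2*(-2*x)) = 0] LHS negated; negate both sides ⇒ neg: -2*(-2*x) = 0.
Step 3. [-2*(-2*x) = 0] LHS = -2·(…); ÷-2 both sides, so div: -2*x = 0.
Step 4. [-2*x = 0] -2 out front; divide by -2 ⇒ div: x = 0.

Answer: x ∈ {0}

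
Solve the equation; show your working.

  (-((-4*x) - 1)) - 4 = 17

Step 1. [(-((-4*x) - 1)) - 4 = 17] 4 comes off first (add 4) ⇒ sub: -((-4*x) - 1) = 21.
Step 2. [-((-4*x) - 1) = 21] flip signs both sides, so neg: (-4*x) - 1 = -21.
Step 3. [(-4*x) - 1 = -21] peel the -1: add 1 from each side, so sub: -4*x = -20.
Step 4. [-4*x = -20] leading coefficient -4: divide by -4. So div: x = 5.

Answer: x ∈ {5}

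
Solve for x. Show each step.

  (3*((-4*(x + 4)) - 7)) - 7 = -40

Step 1. [(3*((-4*(x + 4)) - 7)) - 7 = -40] 7 comes off first (add 7) ⇒ sub: 3*((-4*(x + 4)) - 7) = -33.
Step 2. [3*((-4*(x + 4)) - 7) = -33] 3·(inner) — divide through by 3, so div: (-4*(x + 4)) - 7 = -11.
Step 3. [(-4*(x + 4)) - 7 = -11] the outer -7 inverts by adding 7. So sub: -4*(x + 4) = -4.
Step 4. [-4*(x + 4) = -4] -4 out front; divide by -4 ⇒ div: x + 4 = 1.
Step 5. [x + 4 = 1] subtract 4: x sits inside (… + 4), so sub: x = -3.

Answer: x ∈ {-3}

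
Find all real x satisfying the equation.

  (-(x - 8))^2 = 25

Step 1. [(-(x - 8))^2 = 25] 25 ≥ 0, LHS is (·)² — take ±√, so sqrt: -(x - 8) = 5 or -5.
Step 2. [-(x - 8) = 5 or -5] leading − — multiply by −1 ⇒ neg: x - 8 = -5 or 5.
Step 3. [x - 8 = -5 or 5] -8 is outermost — add 8 both sides, so sub: x = 3 or 13.

Answer: x ∈ {3, 13}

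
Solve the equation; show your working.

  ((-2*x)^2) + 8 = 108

Step 1. [((-2*x)^2) + 8 = 108] subtract 8: x sits inside (… + 8) ⇒ sub: (-2*x)^2 = 100.
Step 2. [(-2*x)^2 = 100] √ both sides: 100 ≥ 0 gives two branches, so sqrt: -2*x = 10 or -10.
Step 3. [-2*x = 10 or -10] divide by the outer -2. So div: x = -5 or 5.

Answer: x ∈ {-5, 5}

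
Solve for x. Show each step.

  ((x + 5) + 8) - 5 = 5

Step 1. [((x + 5) + 8) - 5 = 5] add 5: x sits inside (… - 5) ⇒ sub: (x + 5) + 8 = 10.
Step 2. [(x + 5) + 8 = 10] +8 is outermost — subtract 8 both sides, so sub: x + 5 = 2.
Step 3. [x + 5 = 2] subtract 5: x sits inside (… + 5), so sub: x = -3.

Answer: x ∈ {-3}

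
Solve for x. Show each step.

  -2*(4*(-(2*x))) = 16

Step 1. [-2*(4*(-(2*x))) = 16] LHS = -2·(…); ÷-2 both sides ⇒ div: 4*(-(2*x)) = -8.
Step 2. [4*(-(2*x)) = -8] LHS = 4·(…); ÷4 both sides ⇒ div: -(2*x) = -2.
Step 3. [-(2*x) = -2] leading − — multiply by −1 ⇒ neg: 2*x = 2.
Step 4. [2*x = 2] 2·(inner) — divide through by 2. So div: x = 1.

Answer: x ∈ {1}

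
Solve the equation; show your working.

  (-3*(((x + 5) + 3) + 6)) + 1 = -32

Step 1. [(-3*(((x + 5) + 3) + 6)) + 1 = -32] subtract 1: x sits inside (… + 1), so sub: -3*(((x + 5) + 3) + 6) = -33.
Step 2. [-3*(((x + 5) + 3) + 6) = -33] -3·(inner) — divide through by -3 ⇒ div: ((x + 5) + 3) + 6 = 11.
Step 3. [((x + 5) + 3) + 6 = 11] peel the +6: subtract 6 from each side ⇒ sub: (x + 5) + 3 = 5.
Step 4. [(x + 5) + 3 = 5] 3 comes off first (subtract 3), so sub: x + 5 = 2.
Step 5. [x + 5 = 2] subtract 5: x sits inside (… + 5), so sub: x = -3.

Answer: x ∈ {-3}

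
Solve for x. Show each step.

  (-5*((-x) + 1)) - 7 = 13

Step 1. [(-5*((-x) + 1)) - 7 = 13] 7 comes off first (add 7), so sub: -5*((-x) + 1) = 20.
Step 2. [-5*((-x) + 1) = 20] divide by the outer -5. So div: (-x) + 1 = -4.
Step 3. [(-x) + 1 = -4] the outer +1 inverts by subtracting 1, so sub: -x = -5.
Step 4. [-x = -5] LHS negated; negate both sides, so neg: x = 5.

Answer: x ∈ {5}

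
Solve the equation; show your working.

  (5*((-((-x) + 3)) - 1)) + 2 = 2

Step 1. [(5*((-((-x) + 3)) - 1)) + 2 = 2] +2 is outermost — subtract 2 both sides ⇒ sub: 5*((-((-x) + 3)) - 1) = 0.
Step 2. [5*((-((-x) + 3)) - 1) = 0] LHS = 5·(…); ÷5 both sides, so div: (-((-x) + 3)) - 1 = 0.
Step 3. [(-((-x) + 3)) - 1 = 0] 1 comes off first (add 1), so sub: -((-x) + 3) = 1.
Step 4. [-((-x) + 3) = 1] flip signs both sides, so neg: (-x) + 3 = -1.
Step 5. [(-x) + 3 = -1] the outer +3 inverts by subtracting 3. So sub: -x = -4.
Step 6. [-x = -4] flip signs both sides ⇒ neg: x = 4.

Answer: x ∈ {4}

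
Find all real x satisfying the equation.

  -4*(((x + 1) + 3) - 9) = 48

Step 1. [-4*(((x + 1) + 3) - 9) = 48] LHS = -4·(…); ÷-4 both sides. So div: ((x + 1) + 3) - 9 = -12.
Step 2. [((x + 1) + 3) - 9 = -12] -9 is outermost — add 9 both sides ⇒ sub: (x + 1) + 3 = -3.
Step 3. [(x + 1) + 3 = -3] the outer +3 inverts by subtracting 3 ⇒ sub: x + 1 = -6.
Step 4. [x + 1 = -6] peel the +1: subtract 1 from each side, so sub: x = -7.

Answer: x ∈ {-7}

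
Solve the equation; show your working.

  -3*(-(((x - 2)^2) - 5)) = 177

Step 1. [-3*(-(((x - 2)^2) - 5)) = 177] divide by the outer -3 ⇒ div: -(((x - 2)^2) - 5) = -59.
Step 2. [-(((x - 2)^2) - 5) = -59] flip signs both sides ⇒ neg: ((x - 2)^2) - 5 = 59.
Step 3. [((x - 2)^2) - 5 = 59] 5 comes off first (add 5), so sub: (x - 2)^2 = 64.
Step 4. [(x - 2)^2 = 64] 64 ≥ 0, LHS is (·)² — take ±√ ⇒ sqrt: x - 2 = 8 or -8.
Step 5. [x - 2 = 8 or -8] peel the -2: add 2 from each side. So sub: x = 10 or -6.

Answer: x ∈ {-6, 10}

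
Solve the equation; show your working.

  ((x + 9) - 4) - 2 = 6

Step 1. [((x + 9) - 4) - 2 = 6] add 2: x sits inside (… - 2) ⇒ sub: (x + 9) - 4 = 8.
Step 2. [(x + 9) - 4 = 8] -4 is outermost — add 4 both sides ⇒ sub: x + 9 = 12.
Step 3. [x + 9 = 12] the outer +9 inverts by subtracting 9. So sub: x = 3.

Answer: x ∈ {3}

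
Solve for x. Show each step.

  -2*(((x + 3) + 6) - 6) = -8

Step 1. [-2*(((x + 3) + 6) - 6) = -8] leading coefficient -2: divide by -2. So div: ((x + 3) + 6) - 6 = 4.
Step 2. [((x + 3) + 6) - 6 = 4] peel the -6: add 6 from each side ⇒ sub: (x + 3) + 6 = 10.
Step 3. [(x + 3) + 6 = 10] peel the +6: subtract 6 from each side. So sub: x + 3 = 4.
Step 4. [x + 3 = 4] 3 comes off first (subtract 3), so sub: x = 1.

Answer: x ∈ {1}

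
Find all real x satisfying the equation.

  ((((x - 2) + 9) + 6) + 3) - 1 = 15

Step 1. [((((x - 2) + 9) + 6) + 3) - 1 = 15] add 1: x sits inside (… - 1) ⇒ sub: (((x - 2) + 9) + 6) + 3 = 16.
Step 2. [(((x - 2) + 9) + 6) + 3 = 16] subtract 3: x sits inside (… + 3) ⇒ sub: ((x - 2) + 9) + 6 = 13.
Step 3. [((x - 2) + 9) + 6 = 13] subtract 6: x sits inside (… + 6). So sub: (x - 2) + 9 = 7.
Step 4. [(x - 2) + 9 = 7] +9 is outermost — subtract 9 both sides ⇒ sub: x - 2 = -2.
Step 5. [x - 2 = -2] peel the -2: add 2 from each side ⇒ sub: x = 0.

Answer: x ∈ {0}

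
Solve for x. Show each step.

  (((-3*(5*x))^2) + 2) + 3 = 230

Step 1. [(((-3*(5*x))^2) + 2) + 3 = 230] peel the +3: subtract 3 from each side ⇒ sub: ((-3*(5*x))^2) + 2 = 227.
Step 2. [((-3*(5*x))^2) + 2 = 227] the outer +2 inverts by subtracting 2, so sub: (-3*(5*x))^2 = 225.
Step 3. [(-3*(5*x))^2 = 225] √ both sides: 225 ≥ 0 gives two branches, so sqrt: -3*(5*x) = 15 or -15.
Step 4. [-3*(5*x) = 15 or -15] divide by the outer -3. So div: 5*x = -5 or 5.
Step 5. [5*x = -5 or 5] 5·(inner) — divide through by 5 ⇒ div: x = -1 or 1.

Answer: x ∈ {-1, 1}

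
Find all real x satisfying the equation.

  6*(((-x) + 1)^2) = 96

Step 1. [6*(((-x) + 1)^2) = 96] 6·(inner) — divide through by 6 ⇒ div: ((-x) + 1)^2 = 16.
Step 2. [((-x) + 1)^2 = 16] √ both sides: 16 ≥ 0 gives two branches. So sqrt: (-x) + 1 = 4 or -4.
Step 3. [(-x) + 1 = 4 or -4] the outer +1 inverts by subtracting 1. So sub: -x = 3 or -5.
Step 4. [-x = 3 or -5] leading − — multiply by −1 ⇒ neg: x = -3 or 5.

Answer: x ∈ {-3, 5}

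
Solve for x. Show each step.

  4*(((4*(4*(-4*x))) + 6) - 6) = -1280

Step 1. [4*(((4*(4*(-4*x))) + 6) - 6) = -1280] LHS = 4·(…); ÷4 both sides. So div: ((4*(4*(-4*x))) + 6) - 6 = -320.
Step 2. [((4*(4*(-4*x))) + 6) - 6 = -320] -6 is outermost — add 6 both sides. So sub: (4*(4*(-4*x))) + 6 = -314.
Step 3. [(4*(4*(-4*x))) + 6 = -314] subtract 6: x sits inside (… + 6) ⇒ sub: 4*(4*(-4*x)) = -320.
Step 4. [4*(4*(-4*x)) = -320] leading coefficient 4: divide by 4. So div: 4*(-4*x) = -80.
Step 5. [4*(-4*x) = -80] 4 out front; divide by 4, so div: -4*x = -20.
Step 6. [-4*x = -20] leading coefficient -4: divide by -4 ⇒ div: x = 5.

Answer: x ∈ {5}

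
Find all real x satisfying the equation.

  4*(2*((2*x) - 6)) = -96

Step 1. [4*(2*((2*x) - 6)) = -96] LHS = 4·(…); ÷4 both sides, so div: 2*((2*x) - 6) = -24.
Step 2. [2*((2*x) - 6) = -24] 2 out front; divide by 2 ⇒ div: (2*x) - 6 = -12.
Step 3. [(2*x) - 6 = -12] 2 | LHS and 2 | -12: pull 2 out, so factor: x - 3 = -6.
Step 4. [x - 3 = -6] peel the -3: add 3 from each side. So sub: x = -3.

Answer: x ∈ {-3}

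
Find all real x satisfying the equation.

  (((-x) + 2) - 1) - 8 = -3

Step 1. [(((-x) + 2) - 1) - 8 = -3] the outer -8 inverts by adding 8 ⇒ sub: ((-x) + 2) - 1 = 5.
Step 2. [((-x) + 2) - 1 = 5] peel the -1: add 1 from each side ⇒ sub: (-x) + 2 = 6.
Step 3. [(-x) + 2 = 6] peel the +2: subtract 2 from each side ⇒ sub: -x = 4.
Step 4. [-x = 4] leading − — multiply by −1 ⇒ neg: x = -4.

Answer: x ∈ {-4}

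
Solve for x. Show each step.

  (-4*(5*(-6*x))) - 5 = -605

Step 1. [(-4*(5*(-6*x))) - 5 = -605] 5 comes off first (add 5), so sub: -4*(5*(-6*x)) = -600.
Step 2. [-4*(5*(-6*x)) = -600] -4·(inner) — divide through by -4 ⇒ div: 5*(-6*x) = 150.
Step 3. [5*(-6*x) = 150] divide by the outer 5 ⇒ div: -6*x = 30.
Step 4. [-6*x = 30] LHS = -6·(…); ÷-6 both sides ⇒ div: x = -5.

Answer: x ∈ {-5}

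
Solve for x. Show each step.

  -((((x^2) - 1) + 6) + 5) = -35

Step 1. [-((((x^2) - 1) + 6) + 5) = -35] flip signs both sides, so neg: (((x^2) - 1) + 6) + 5 = 35.
Step 2. [(((x^2) - 1) + 6) + 5 = 35] 5 comes off first (subtract 5) ⇒ sub: ((x^2) - 1) + 6 = 30.
Step 3. [((x^2) - 1) + 6 = 30] subtract 6: x sits inside (… + 6), so sub: (x^2) - 1 = 24.
Step 4. [(x^2) - 1 = 24] peel the -1: add 1 from each side. So sub: x^2 = 25.
Step 5. [x^2 = 25] √ both sides: 25 ≥ 0 gives two branches, so sqrt: x = 5 or -5.

Answer: x ∈ {-5, 5}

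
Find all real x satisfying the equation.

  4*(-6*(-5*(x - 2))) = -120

Step 1. [4*(-6*(-5*(x - 2))) = -120] leading coefficient 4: divide by 4 ⇒ div: -6*(-5*(x - 2)) = -30.
Step 2. [-6*(-5*(x - 2)) = -30] divide by the outer -6 ⇒ div: -5*(x - 2) = 5.
Step 3. [-5*(x - 2) = 5] -5 out front; divide by -5 ⇒ div: x - 2 = -1.
Step 4. [x - 2 = -1] the outer -2 inverts by adding 2, so sub: x = 1.

Answer: x ∈ {1}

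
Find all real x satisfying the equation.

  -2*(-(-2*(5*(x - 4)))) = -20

Step 1. [-2*(-(-2*(5*(x - 4)))) = -20] LHS = -2·(…); ÷-2 both sides, so div: -(-2*(5*(x - 4))) = 10.
Step 2. [-(-2*(5*(x - 4))) = 10] leading − — multiply by −1, so neg: -2*(5*(x - 4)) = -10.
Step 3. [-2*(5*(x - 4)) = -10] -2·(inner) — divide through by -2 ⇒ div: 5*(x - 4) = 5.
Step 4. [5*(x - 4) = 5] divide by the outer 5 ⇒ div: x - 4 = 1.
Step 5. [x - 4 = 1] -4 is outermost — add 4 both sides, so sub: x = 5.

Answer: x ∈ {5}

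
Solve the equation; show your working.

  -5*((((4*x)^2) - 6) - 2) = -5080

Step 1. [-5*((((4*x)^2) - 6) - 2) = -5080] -5·(inner) — divide through by -5 ⇒ div: (((4*x)^2) - 6) - 2 = 1016.
Step 2. [(((4*x)^2) - 6) - 2 = 1016] -2 is outermost — add 2 both sides, so sub: ((4*x)^2) - 6 = 1018.
Step 3. [((4*x)^2) - 6 = 1018] add 6: x sits inside (… - 6) ⇒ sub: (4*x)^2 = 1024.
Step 4. [(4*x)^2 = 1024] 1024 ≥ 0, LHS is (·)² — take ±√ ⇒ sqrt: 4*x = 32 or -32.
Step 5. [4*x = 32 or -32] 4·(inner) — divide through by 4 ⇒ div: x = 8 or -8.

Answer: x ∈ {-8, 8}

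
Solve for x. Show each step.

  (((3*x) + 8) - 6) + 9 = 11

Step 1. [(((3*x) + 8) - 6) + 9 = 11] subtract 9: x sits inside (… + 9) ⇒ sub: ((3*x) + 8) - 6 = 2.
Step 2. [((3*x) + 8) - 6 = 2] -6 is outermost — add 6 both sides ⇒ sub: (3*x) + 8 = 8.
Step 3. [(3*x) + 8 = 8] peel the +8: subtract 8 from each side. So sub: 3*x = 0.
Step 4. [3*x = 0] 3 out front; divide by 3 ⇒ div: x = 0.

Answer: x ∈ {0}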